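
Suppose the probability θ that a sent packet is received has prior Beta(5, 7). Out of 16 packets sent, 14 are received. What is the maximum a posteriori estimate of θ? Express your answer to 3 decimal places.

Prior: Beta(5, 7).
Data: 14 successes in 16 trials. The binomial likelihood contributes θ^14(1−θ)^2, so the posterior is Beta(5+14, 7+2) = Beta(19, 9).
For Beta(a, b) with a, b > 1 the mode is (a−1)/(a+b−2) = 18/26 ≈ 0.692.

θ̂_MAP = 0.692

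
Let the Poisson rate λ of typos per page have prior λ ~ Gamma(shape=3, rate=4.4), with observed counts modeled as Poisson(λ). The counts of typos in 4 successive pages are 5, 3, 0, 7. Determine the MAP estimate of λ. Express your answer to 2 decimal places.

λ̂_MAP = 2.02

Σxᵢ = 5+3+0+7 = 15, with n = 4.
Posterior ∝ λ^2e^(−4.4λ) · λ^15e^(−4λ) = λ^17e^(−8.4λ), i.e. Gamma(shape=18, rate=8.4).
The mode of a Gamma(a, b) with a ≥ 1 (shape–rate) is (a−1)/b = 17/8.4 ≈ 2.02.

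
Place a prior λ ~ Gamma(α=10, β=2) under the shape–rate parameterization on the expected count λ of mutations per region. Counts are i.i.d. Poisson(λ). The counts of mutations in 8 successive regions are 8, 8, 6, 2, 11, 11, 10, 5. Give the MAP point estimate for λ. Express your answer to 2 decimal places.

λ̂_MAP = 7.00

Σxᵢ = 8+8+6+2+11+11+10+5 = 61, with n = 8.
Posterior ∝ λ^9e^(−2λ) · λ^61e^(−8λ) = λ^70e^(−10λ), i.e. Gamma(shape=71, rate=10).
The mode of a Gamma(a, b) with a ≥ 1 (shape–rate) is (a−1)/b = 70/10 ≈ 7.00.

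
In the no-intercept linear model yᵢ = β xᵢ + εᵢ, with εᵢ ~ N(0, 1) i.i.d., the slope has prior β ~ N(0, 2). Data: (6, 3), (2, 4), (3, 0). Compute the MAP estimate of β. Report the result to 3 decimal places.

log p(β | y) = −Σ(yᵢ − βxᵢ)²/(2·1) − β²/(2·2) + const.
Setting the derivative to zero: Σxᵢ(yᵢ − βxᵢ)/1 − β/2 = 0, so β = Σxᵢyᵢ / (Σxᵢ² + σ²/τ²).
Σxᵢyᵢ = 6·3 + 2·4 + 3·0 = 26; Σxᵢ² = 49; σ²/τ² = 0.5.
β̂_MAP = 26 / (49 + 0.5) = 26/49.5 ≈ 0.525.

β̂_MAP = 0.525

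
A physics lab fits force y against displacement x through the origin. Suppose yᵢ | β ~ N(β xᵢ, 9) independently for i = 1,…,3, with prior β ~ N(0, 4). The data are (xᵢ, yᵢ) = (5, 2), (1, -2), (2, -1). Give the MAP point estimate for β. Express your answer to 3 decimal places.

β̂_MAP = 0.186

log p(β | y) = −Σ(yᵢ − βxᵢ)²/(2·9) − β²/(2·4) + const.
Setting the derivative to zero: Σxᵢ(yᵢ − βxᵢ)/9 − β/4 = 0, so β = Σxᵢyᵢ / (Σxᵢ² + σ²/τ²).
Σxᵢyᵢ = 5·2 + 1·(-2) + 2·(-1) = 6; Σxᵢ² = 30; σ²/τ² = 2.25.
β̂_MAP = 6 / (30 + 2.25) = 6/32.25 ≈ 0.186.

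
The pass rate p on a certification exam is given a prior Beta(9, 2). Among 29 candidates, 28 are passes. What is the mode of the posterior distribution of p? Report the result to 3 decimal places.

Prior: Beta(9, 2).
Data: 28 successes in 29 trials. The binomial likelihood contributes p^28(1−p)^1, so the posterior is Beta(9+28, 2+1) = Beta(37, 3).
For Beta(a, b) with a, b > 1 the mode is (a−1)/(a+b−2) = 36/38 ≈ 0.947.

p̂_MAP = 0.947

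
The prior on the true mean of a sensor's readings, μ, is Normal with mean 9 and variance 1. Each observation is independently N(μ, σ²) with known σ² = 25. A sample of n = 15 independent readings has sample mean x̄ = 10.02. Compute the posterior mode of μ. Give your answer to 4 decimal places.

μ̂_MAP = 9.3825

n = 15, x̄ = 10.02.
For a Normal prior and Normal likelihood with known variance, the posterior is Normal; its mode equals its mean, the precision-weighted average.
Prior precision 1/σ₀² = 1/1 = 1; data precision n/σ² = 15/25 = 0.6.
μ̂ = (1·9 + 0.6·10.02) / (1 + 0.6) = 15.012/1.6 = 9.3825.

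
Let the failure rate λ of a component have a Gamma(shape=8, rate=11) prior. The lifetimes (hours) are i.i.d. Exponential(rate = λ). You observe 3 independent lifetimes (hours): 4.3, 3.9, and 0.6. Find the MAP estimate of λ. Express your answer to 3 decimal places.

λ̂_MAP = 0.505

The Exponential(rate=λ) likelihood is ∝ λ^n e^(−λΣtᵢ). Here n = 3 and Σtᵢ = 4.3 + 3.9 + 0.6 = 8.8.
Posterior ∝ λ^7e^(−11λ) · λ^3e^(−8.8λ) = λ^10e^(−19.8λ), i.e. Gamma(11, 19.8).
Mode = (a−1)/b = 10/19.8 ≈ 0.505.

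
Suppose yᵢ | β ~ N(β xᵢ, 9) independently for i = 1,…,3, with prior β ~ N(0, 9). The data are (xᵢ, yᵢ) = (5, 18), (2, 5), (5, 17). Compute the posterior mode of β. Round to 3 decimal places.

β̂_MAP = 3.364

log p(β | y) = −Σ(yᵢ − βxᵢ)²/(2·9) − β²/(2·9) + const.
Setting the derivative to zero: Σxᵢ(yᵢ − βxᵢ)/9 − β/9 = 0, so β = Σxᵢyᵢ / (Σxᵢ² + σ²/τ²).
Σxᵢyᵢ = 5·18 + 2·5 + 5·17 = 185; Σxᵢ² = 54; σ²/τ² = 1.
β̂_MAP = 185 / (54 + 1) = 185/55 ≈ 3.364.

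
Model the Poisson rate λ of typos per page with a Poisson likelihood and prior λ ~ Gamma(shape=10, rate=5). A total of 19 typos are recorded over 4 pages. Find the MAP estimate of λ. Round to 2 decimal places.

Σxᵢ = 19, n = 4.
Posterior ∝ λ^9e^(−5λ) · λ^19e^(−4λ) = λ^28e^(−9λ), i.e. Gamma(shape=29, rate=9).
The mode of a Gamma(a, b) with a ≥ 1 (shape–rate) is (a−1)/b = 28/9 ≈ 3.11.

λ̂_MAP = 3.11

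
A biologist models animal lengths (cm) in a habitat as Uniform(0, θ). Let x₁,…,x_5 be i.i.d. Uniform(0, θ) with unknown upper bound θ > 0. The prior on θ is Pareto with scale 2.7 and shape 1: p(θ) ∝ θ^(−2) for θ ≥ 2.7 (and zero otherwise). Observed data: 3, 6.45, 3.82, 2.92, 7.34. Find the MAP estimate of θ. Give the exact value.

θ̂_MAP = 7.34

The Uniform(0, θ) likelihood is θ^(−n) for θ ≥ max(xᵢ), zero otherwise. Here max(xᵢ) = 7.34.
Posterior ∝ θ^(−2) · θ^(−5) = θ^(−7) on θ ≥ max(2.7, 7.34) = 7.34.
This density is strictly decreasing in θ, so the posterior mode lies at the lower boundary of the support.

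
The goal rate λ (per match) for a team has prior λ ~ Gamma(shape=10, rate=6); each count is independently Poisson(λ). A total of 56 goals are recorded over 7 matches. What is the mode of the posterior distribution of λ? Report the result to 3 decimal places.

Σxᵢ = 56, n = 7.
Posterior ∝ λ^9e^(−6λ) · λ^56e^(−7λ) = λ^65e^(−13λ), i.e. Gamma(shape=66, rate=13).
The mode of a Gamma(a, b) with a ≥ 1 (shape–rate) is (a−1)/b = 65/13 ≈ 5.000.

λ̂_MAP = 5.000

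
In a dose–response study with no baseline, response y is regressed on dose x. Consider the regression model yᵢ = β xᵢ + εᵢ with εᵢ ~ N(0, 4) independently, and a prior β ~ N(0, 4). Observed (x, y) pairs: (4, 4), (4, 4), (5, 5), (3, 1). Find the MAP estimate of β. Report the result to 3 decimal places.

β̂_MAP = 0.896

log p(β | y) = −Σ(yᵢ − βxᵢ)²/(2·4) − β²/(2·4) + const.
Setting the derivative to zero: Σxᵢ(yᵢ − βxᵢ)/4 − β/4 = 0, so β = Σxᵢyᵢ / (Σxᵢ² + σ²/τ²).
Σxᵢyᵢ = 4·4 + 4·4 + 5·5 + 3·1 = 60; Σxᵢ² = 66; σ²/τ² = 1.
β̂_MAP = 60 / (66 + 1) = 60/67 ≈ 0.896.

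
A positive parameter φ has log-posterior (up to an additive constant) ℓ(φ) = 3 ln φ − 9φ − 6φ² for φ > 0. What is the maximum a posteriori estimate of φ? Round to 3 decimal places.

ℓ'(φ) = 3/φ − 9 − 12φ. Setting this to zero and multiplying by φ: 12φ² + 9φ − 3 = 0.
φ = (−9 + √(9² + 4·12·3)) / (2·12) = (−9 + √225) / 24 = (−9 + 15)/24 = 1/4.
ℓ''(φ) = −3/φ² − 12 < 0, confirming a maximum.

φ̂_MAP = 0.250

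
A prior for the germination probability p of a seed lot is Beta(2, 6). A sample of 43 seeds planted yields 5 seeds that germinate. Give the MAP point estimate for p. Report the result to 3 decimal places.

Prior: Beta(2, 6).
Data: 5 successes in 43 trials. The binomial likelihood contributes p^5(1−p)^38, so the posterior is Beta(2+5, 6+38) = Beta(7, 44).
For Beta(a, b) with a, b > 1 the mode is (a−1)/(a+b−2) = 6/49 ≈ 0.122.

p̂_MAP = 0.122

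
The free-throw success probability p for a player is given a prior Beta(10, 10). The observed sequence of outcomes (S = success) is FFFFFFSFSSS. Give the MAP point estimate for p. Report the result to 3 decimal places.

p̂_MAP = 0.448

Prior: Beta(10, 10).
Data: 4 successes in 11 trials (from the sequence). The binomial likelihood contributes p^4(1−p)^7, so the posterior is Beta(10+4, 10+7) = Beta(14, 17).
For Beta(a, b) with a, b > 1 the mode is (a−1)/(a+b−2) = 13/29 ≈ 0.448.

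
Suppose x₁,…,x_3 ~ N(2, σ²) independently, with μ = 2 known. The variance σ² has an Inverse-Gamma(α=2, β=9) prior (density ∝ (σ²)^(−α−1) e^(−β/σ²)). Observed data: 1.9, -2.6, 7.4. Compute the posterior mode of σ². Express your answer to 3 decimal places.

Sum of squared deviations about the known mean: SS = (1.9−2)² + (-2.6−2)² + (7.4−2)² = 50.33.
The Normal likelihood contributes (σ²)^(−n/2) exp(−SS/(2σ²)), so the posterior is Inverse-Gamma(α + n/2, β + SS/2) = Inverse-Gamma(3.5, 34.165).
The mode of Inverse-Gamma(a, b) is b/(a+1) = 34.165/4.5 ≈ 7.592.

σ̂²_MAP = 7.592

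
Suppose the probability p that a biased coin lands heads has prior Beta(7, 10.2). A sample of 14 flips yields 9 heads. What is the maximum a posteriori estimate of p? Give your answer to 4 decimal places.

Prior: Beta(7, 10.2).
Data: 9 successes in 14 trials. The binomial likelihood contributes p^9(1−p)^5, so the posterior is Beta(7+9, 10.2+5) = Beta(16, 15.2).
For Beta(a, b) with a, b > 1 the mode is (a−1)/(a+b−2) = 15/29.2 ≈ 0.5137.

p̂_MAP = 0.5137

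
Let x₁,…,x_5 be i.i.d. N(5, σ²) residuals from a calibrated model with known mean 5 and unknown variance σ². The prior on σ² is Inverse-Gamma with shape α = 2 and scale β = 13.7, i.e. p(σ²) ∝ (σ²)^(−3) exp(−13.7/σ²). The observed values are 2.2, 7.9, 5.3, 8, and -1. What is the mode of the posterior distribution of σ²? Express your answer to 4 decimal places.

Sum of squared deviations about the known mean: SS = (2.2−5)² + (7.9−5)² + (5.3−5)² + (8−5)² + (-1−5)² = 61.34.
The Normal likelihood contributes (σ²)^(−n/2) exp(−SS/(2σ²)), so the posterior is Inverse-Gamma(α + n/2, β + SS/2) = Inverse-Gamma(4.5, 44.37).
The mode of Inverse-Gamma(a, b) is b/(a+1) = 44.37/5.5 ≈ 8.0673.

σ̂²_MAP = 8.0673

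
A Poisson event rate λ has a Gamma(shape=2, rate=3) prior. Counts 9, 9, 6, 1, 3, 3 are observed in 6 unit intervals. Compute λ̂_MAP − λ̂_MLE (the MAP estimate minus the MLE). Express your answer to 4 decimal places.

Σxᵢ = 31. Posterior is Gamma(33, 9); MAP = (33−1)/9 = 32/9 ≈ 3.55556.
MLE = x̄ = 31/6 ≈ 5.16667.
Difference = 32/9 − 31/6 = -29/18 ≈ -1.6111.

MAP − MLE = -1.6111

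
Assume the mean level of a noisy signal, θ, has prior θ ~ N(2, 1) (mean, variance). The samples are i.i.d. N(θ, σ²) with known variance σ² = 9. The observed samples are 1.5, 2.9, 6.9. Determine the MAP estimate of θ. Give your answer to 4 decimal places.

n = 3; x̄ = (1.5 + 2.9 + 6.9)/3 = 11.3/3 = 113/30 ≈ 3.7667.
For a Normal prior and Normal likelihood with known variance, the posterior is Normal; its mode equals its mean, the precision-weighted average.
Prior precision 1/σ₀² = 1/1 = 1; data precision n/σ² = 3/9 = 1/3.
θ̂ = (1·2 + (1/3)·(113/30)) / (1 + 1/3) = (293/90)/(4/3) = 293/120 ≈ 2.4417.

θ̂_MAP = 2.4417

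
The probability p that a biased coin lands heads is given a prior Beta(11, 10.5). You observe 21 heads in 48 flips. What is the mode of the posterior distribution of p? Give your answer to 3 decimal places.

p̂_MAP = 0.459

Prior: Beta(11, 10.5).
Data: 21 successes in 48 trials. The binomial likelihood contributes p^21(1−p)^27, so the posterior is Beta(11+21, 10.5+27) = Beta(32, 37.5).
For Beta(a, b) with a, b > 1 the mode is (a−1)/(a+b−2) = 31/67.5 ≈ 0.459.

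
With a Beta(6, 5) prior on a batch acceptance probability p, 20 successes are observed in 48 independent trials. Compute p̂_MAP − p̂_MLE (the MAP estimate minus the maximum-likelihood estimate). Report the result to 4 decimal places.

Posterior is Beta(26, 33); MAP = (26−1)/(59−2) = 25/57 ≈ 0.43860.
MLE ignores the prior: p̂_MLE = k/n = 20/48 ≈ 0.41667.
Difference = 25/57 − 20/48 = 5/228 ≈ 0.0219.

MAP − MLE = 0.0219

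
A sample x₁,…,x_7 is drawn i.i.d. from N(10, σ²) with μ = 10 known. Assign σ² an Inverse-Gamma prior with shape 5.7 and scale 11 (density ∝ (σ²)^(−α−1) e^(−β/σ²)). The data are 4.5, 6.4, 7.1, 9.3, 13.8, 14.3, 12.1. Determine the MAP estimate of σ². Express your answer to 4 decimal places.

Sum of squared deviations about the known mean: SS = (4.5−10)² + (6.4−10)² + (7.1−10)² + (9.3−10)² + (13.8−10)² + (14.3−10)² + (12.1−10)² = 89.45.
The Normal likelihood contributes (σ²)^(−n/2) exp(−SS/(2σ²)), so the posterior is Inverse-Gamma(α + n/2, β + SS/2) = Inverse-Gamma(9.2, 55.725).
The mode of Inverse-Gamma(a, b) is b/(a+1) = 55.725/10.2 ≈ 5.4632.

σ̂²_MAP = 5.4632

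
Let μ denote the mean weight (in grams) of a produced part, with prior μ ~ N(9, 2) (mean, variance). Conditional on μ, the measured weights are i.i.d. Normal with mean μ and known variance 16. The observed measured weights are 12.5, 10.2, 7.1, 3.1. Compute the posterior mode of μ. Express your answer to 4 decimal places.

μ̂_MAP = 8.7417

n = 4; x̄ = (12.5 + 10.2 + 7.1 + 3.1)/4 = 32.9/4 = 8.225.
For a Normal prior and Normal likelihood with known variance, the posterior is Normal; its mode equals its mean, the precision-weighted average.
Prior precision 1/σ₀² = 1/2 = 0.5; data precision n/σ² = 4/16 = 0.25.
μ̂ = (0.5·9 + 0.25·8.225) / (0.5 + 0.25) = 6.55625/0.75 = 1049/120 ≈ 8.7417.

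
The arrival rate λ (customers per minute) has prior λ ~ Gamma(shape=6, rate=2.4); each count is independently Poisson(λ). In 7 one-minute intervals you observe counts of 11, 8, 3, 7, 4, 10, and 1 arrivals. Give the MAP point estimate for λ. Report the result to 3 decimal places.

λ̂_MAP = 5.213

Σxᵢ = 11+8+3+7+4+10+1 = 44, with n = 7.
Posterior ∝ λ^5e^(−2.4λ) · λ^44e^(−7λ) = λ^49e^(−9.4λ), i.e. Gamma(shape=50, rate=9.4).
The mode of a Gamma(a, b) with a ≥ 1 (shape–rate) is (a−1)/b = 49/9.4 ≈ 5.213.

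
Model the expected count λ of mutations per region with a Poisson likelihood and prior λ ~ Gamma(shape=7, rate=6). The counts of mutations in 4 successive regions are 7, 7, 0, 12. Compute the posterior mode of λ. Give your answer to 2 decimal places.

λ̂_MAP = 3.20

Σxᵢ = 7+7+0+12 = 26, with n = 4.
Posterior ∝ λ^6e^(−6λ) · λ^26e^(−4λ) = λ^32e^(−10λ), i.e. Gamma(shape=33, rate=10).
The mode of a Gamma(a, b) with a ≥ 1 (shape–rate) is (a−1)/b = 32/10 ≈ 3.20.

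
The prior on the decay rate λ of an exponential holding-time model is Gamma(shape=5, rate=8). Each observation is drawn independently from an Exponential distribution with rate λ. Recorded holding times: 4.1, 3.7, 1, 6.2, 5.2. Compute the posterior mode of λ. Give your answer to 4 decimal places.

λ̂_MAP = 0.3191

The Exponential(rate=λ) likelihood is ∝ λ^n e^(−λΣtᵢ). Here n = 5 and Σtᵢ = 4.1 + 3.7 + 1 + 6.2 + 5.2 = 20.2.
Posterior ∝ λ^4e^(−8λ) · λ^5e^(−20.2λ) = λ^9e^(−28.2λ), i.e. Gamma(10, 28.2).
Mode = (a−1)/b = 9/28.2 ≈ 0.3191.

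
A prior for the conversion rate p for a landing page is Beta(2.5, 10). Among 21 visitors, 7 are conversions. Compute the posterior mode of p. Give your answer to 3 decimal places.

p̂_MAP = 0.270

Prior: Beta(2.5, 10).
Data: 7 successes in 21 trials. The binomial likelihood contributes p^7(1−p)^14, so the posterior is Beta(2.5+7, 10+14) = Beta(9.5, 24).
For Beta(a, b) with a, b > 1 the mode is (a−1)/(a+b−2) = 8.5/31.5 ≈ 0.270.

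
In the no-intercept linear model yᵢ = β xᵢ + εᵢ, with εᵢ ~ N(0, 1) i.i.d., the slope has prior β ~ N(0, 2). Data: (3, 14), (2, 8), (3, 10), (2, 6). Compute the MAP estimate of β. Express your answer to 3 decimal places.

β̂_MAP = 3.774

log p(β | y) = −Σ(yᵢ − βxᵢ)²/(2·1) − β²/(2·2) + const.
Setting the derivative to zero: Σxᵢ(yᵢ − βxᵢ)/1 − β/2 = 0, so β = Σxᵢyᵢ / (Σxᵢ² + σ²/τ²).
Σxᵢyᵢ = 3·14 + 2·8 + 3·10 + 2·6 = 100; Σxᵢ² = 26; σ²/τ² = 0.5.
β̂_MAP = 100 / (26 + 0.5) = 100/26.5 ≈ 3.774.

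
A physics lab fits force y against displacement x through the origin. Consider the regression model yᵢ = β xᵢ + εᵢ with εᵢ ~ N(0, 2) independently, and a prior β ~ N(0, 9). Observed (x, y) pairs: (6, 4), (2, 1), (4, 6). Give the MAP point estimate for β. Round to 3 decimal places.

log p(β | y) = −Σ(yᵢ − βxᵢ)²/(2·2) − β²/(2·9) + const.
Setting the derivative to zero: Σxᵢ(yᵢ − βxᵢ)/2 − β/9 = 0, so β = Σxᵢyᵢ / (Σxᵢ² + σ²/τ²).
Σxᵢyᵢ = 6·4 + 2·1 + 4·6 = 50; Σxᵢ² = 56; σ²/τ² = 2/9.
β̂_MAP = 50 / (56 + 2/9) = 50/(506/9) = 225/253 ≈ 0.889.

β̂_MAP = 0.889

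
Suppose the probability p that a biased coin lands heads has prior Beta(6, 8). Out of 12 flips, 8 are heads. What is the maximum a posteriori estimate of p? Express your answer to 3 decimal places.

Prior: Beta(6, 8).
Data: 8 successes in 12 trials. The binomial likelihood contributes p^8(1−p)^4, so the posterior is Beta(6+8, 8+4) = Beta(14, 12).
For Beta(a, b) with a, b > 1 the mode is (a−1)/(a+b−2) = 13/24 ≈ 0.542.

p̂_MAP = 0.542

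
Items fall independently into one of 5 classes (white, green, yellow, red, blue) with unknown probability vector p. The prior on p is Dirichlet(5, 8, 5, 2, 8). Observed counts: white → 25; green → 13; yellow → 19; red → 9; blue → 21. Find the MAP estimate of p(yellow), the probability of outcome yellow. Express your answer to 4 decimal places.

The posterior is Dirichlet(αᵢ + nᵢ) = Dirichlet(30, 21, 24, 11, 29).
For a Dirichlet(a₁,…,a_K) with all aᵢ > 1, the mode has j-th component (aⱼ − 1)/(Σaᵢ − K).
Here Σaᵢ = 115 and K = 5, so p(yellow) = (24 − 1)/(115 − 5) = 23/110 ≈ 0.2091.

MAP estimate of p(yellow) = 0.2091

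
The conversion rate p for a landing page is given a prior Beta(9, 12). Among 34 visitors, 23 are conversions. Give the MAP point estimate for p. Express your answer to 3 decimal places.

Prior: Beta(9, 12).
Data: 23 successes in 34 trials. The binomial likelihood contributes p^23(1−p)^11, so the posterior is Beta(9+23, 12+11) = Beta(32, 23).
For Beta(a, b) with a, b > 1 the mode is (a−1)/(a+b−2) = 31/53 ≈ 0.585.

p̂_MAP = 0.585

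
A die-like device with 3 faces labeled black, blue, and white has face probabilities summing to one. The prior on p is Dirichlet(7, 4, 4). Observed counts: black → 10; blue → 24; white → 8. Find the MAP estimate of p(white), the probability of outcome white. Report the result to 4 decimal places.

The posterior is Dirichlet(αᵢ + nᵢ) = Dirichlet(17, 28, 12).
For a Dirichlet(a₁,…,a_K) with all aᵢ > 1, the mode has j-th component (aⱼ − 1)/(Σaᵢ − K).
Here Σaᵢ = 57 and K = 3, so p(white) = (12 − 1)/(57 − 3) = 11/54 ≈ 0.2037.

MAP estimate of p(white) = 0.2037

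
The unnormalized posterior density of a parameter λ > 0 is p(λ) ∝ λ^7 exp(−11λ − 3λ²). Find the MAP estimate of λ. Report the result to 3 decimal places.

λ̂_MAP = 0.500

ℓ'(λ) = 7/λ − 11 − 6λ. Setting this to zero and multiplying by λ: 6λ² + 11λ − 7 = 0.
λ = (−11 + √(11² + 4·6·7)) / (2·6) = (−11 + √289) / 12 = (−11 + 17)/12 = 1/2.
ℓ''(λ) = −7/λ² − 6 < 0, confirming a maximum.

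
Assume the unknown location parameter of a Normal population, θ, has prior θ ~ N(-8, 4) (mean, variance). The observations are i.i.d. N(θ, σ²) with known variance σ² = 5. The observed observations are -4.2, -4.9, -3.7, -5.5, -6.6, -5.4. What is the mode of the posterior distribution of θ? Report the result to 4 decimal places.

n = 6; x̄ = ((-4.2) + (-4.9) + (-3.7) + (-5.5) + (-6.6) + (-5.4))/6 = -30.3/6 = -5.05.
For a Normal prior and Normal likelihood with known variance, the posterior is Normal; its mode equals its mean, the precision-weighted average.
Prior precision 1/σ₀² = 1/4 = 0.25; data precision n/σ² = 6/5 = 1.2.
θ̂ = (0.25·(-8) + 1.2·(-5.05)) / (0.25 + 1.2) = (-8.06)/1.45 = -806/145 ≈ -5.5586.

θ̂_MAP = -5.5586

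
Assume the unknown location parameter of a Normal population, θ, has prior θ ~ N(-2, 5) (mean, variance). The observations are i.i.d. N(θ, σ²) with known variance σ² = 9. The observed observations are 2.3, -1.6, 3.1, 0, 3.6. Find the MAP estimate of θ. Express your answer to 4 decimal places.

n = 5; x̄ = (2.3 + (-1.6) + 3.1 + 0 + 3.6)/5 = 7.4/5 = 1.48.
For a Normal prior and Normal likelihood with known variance, the posterior is Normal; its mode equals its mean, the precision-weighted average.
Prior precision 1/σ₀² = 1/5 = 0.2; data precision n/σ² = 5/9.
θ̂ = (0.2·(-2) + (5/9)·1.48) / (0.2 + 5/9) = (19/45)/(34/45) = 19/34 ≈ 0.5588.

θ̂_MAP = 0.5588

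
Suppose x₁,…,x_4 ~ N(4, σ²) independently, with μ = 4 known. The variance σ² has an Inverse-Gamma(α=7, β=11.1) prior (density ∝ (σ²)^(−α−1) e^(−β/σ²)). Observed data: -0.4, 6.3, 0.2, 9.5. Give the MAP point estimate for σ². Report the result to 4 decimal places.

σ̂²_MAP = 4.5770

Sum of squared deviations about the known mean: SS = (-0.4−4)² + (6.3−4)² + (0.2−4)² + (9.5−4)² = 69.34.
The Normal likelihood contributes (σ²)^(−n/2) exp(−SS/(2σ²)), so the posterior is Inverse-Gamma(α + n/2, β + SS/2) = Inverse-Gamma(9, 45.77).
The mode of Inverse-Gamma(a, b) is b/(a+1) = 45.77/10 ≈ 4.5770.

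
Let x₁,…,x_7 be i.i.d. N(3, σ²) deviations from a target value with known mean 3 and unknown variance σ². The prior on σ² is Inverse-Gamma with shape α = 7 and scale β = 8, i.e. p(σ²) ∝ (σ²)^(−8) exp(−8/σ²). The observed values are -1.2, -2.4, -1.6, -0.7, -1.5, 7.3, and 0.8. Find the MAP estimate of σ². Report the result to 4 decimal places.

Sum of squared deviations about the known mean: SS = (-1.2−3)² + (-2.4−3)² + (-1.6−3)² + (-0.7−3)² + (-1.5−3)² + (7.3−3)² + (0.8−3)² = 125.23.
The Normal likelihood contributes (σ²)^(−n/2) exp(−SS/(2σ²)), so the posterior is Inverse-Gamma(α + n/2, β + SS/2) = Inverse-Gamma(10.5, 70.615).
The mode of Inverse-Gamma(a, b) is b/(a+1) = 70.615/11.5 ≈ 6.1404.

σ̂²_MAP = 6.1404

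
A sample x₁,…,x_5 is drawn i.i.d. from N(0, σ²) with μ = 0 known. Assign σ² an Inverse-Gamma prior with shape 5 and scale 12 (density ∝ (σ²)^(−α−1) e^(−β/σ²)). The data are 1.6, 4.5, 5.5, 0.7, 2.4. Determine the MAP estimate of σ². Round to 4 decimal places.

Sum of squared deviations about the known mean: SS = (1.6−0)² + (4.5−0)² + (5.5−0)² + (0.7−0)² + (2.4−0)² = 59.31.
The Normal likelihood contributes (σ²)^(−n/2) exp(−SS/(2σ²)), so the posterior is Inverse-Gamma(α + n/2, β + SS/2) = Inverse-Gamma(7.5, 41.655).
The mode of Inverse-Gamma(a, b) is b/(a+1) = 41.655/8.5 ≈ 4.9006.

σ̂²_MAP = 4.9006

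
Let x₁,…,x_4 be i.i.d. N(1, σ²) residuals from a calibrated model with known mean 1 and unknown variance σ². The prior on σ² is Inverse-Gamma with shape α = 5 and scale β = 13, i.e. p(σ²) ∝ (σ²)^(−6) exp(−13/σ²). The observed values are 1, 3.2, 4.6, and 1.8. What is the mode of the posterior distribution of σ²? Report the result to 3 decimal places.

Sum of squared deviations about the known mean: SS = (1−1)² + (3.2−1)² + (4.6−1)² + (1.8−1)² = 18.44.
The Normal likelihood contributes (σ²)^(−n/2) exp(−SS/(2σ²)), so the posterior is Inverse-Gamma(α + n/2, β + SS/2) = Inverse-Gamma(7, 22.22).
The mode of Inverse-Gamma(a, b) is b/(a+1) = 22.22/8 ≈ 2.778.

σ̂²_MAP = 2.778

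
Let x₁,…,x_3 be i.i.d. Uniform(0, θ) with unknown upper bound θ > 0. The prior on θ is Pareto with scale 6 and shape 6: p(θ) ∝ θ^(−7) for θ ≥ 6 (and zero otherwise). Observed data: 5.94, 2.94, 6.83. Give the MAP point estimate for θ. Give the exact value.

The Uniform(0, θ) likelihood is θ^(−n) for θ ≥ max(xᵢ), zero otherwise. Here max(xᵢ) = 6.83.
Posterior ∝ θ^(−7) · θ^(−3) = θ^(−10) on θ ≥ max(6, 6.83) = 6.83.
This density is strictly decreasing in θ, so the posterior mode lies at the lower boundary of the support.

θ̂_MAP = 6.83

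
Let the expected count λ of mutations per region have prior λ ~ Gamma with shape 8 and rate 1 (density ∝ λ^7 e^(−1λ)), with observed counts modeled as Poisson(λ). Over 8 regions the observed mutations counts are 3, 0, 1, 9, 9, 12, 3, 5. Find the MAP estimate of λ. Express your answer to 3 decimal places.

λ̂_MAP = 5.444

Σxᵢ = 3+0+1+9+9+12+3+5 = 42, with n = 8.
Posterior ∝ λ^7e^(−1λ) · λ^42e^(−8λ) = λ^49e^(−9λ), i.e. Gamma(shape=50, rate=9).
The mode of a Gamma(a, b) with a ≥ 1 (shape–rate) is (a−1)/b = 49/9 ≈ 5.444.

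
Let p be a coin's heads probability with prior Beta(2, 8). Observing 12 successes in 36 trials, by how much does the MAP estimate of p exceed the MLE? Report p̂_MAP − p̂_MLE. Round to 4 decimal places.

Posterior is Beta(14, 32); MAP = (14−1)/(46−2) = 13/44 ≈ 0.29545.
MLE ignores the prior: p̂_MLE = k/n = 12/36 ≈ 0.33333.
Difference = 13/44 − 12/36 = -5/132 ≈ -0.0379.

MAP − MLE = -0.0379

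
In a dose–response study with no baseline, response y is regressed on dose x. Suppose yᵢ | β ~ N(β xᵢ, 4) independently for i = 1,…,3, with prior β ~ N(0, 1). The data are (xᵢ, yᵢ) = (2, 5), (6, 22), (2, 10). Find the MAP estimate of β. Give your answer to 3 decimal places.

β̂_MAP = 3.375

log p(β | y) = −Σ(yᵢ − βxᵢ)²/(2·4) − β²/(2·1) + const.
Setting the derivative to zero: Σxᵢ(yᵢ − βxᵢ)/4 − β/1 = 0, so β = Σxᵢyᵢ / (Σxᵢ² + σ²/τ²).
Σxᵢyᵢ = 2·5 + 6·22 + 2·10 = 162; Σxᵢ² = 44; σ²/τ² = 4.
β̂_MAP = 162 / (44 + 4) = 162/48 ≈ 3.375.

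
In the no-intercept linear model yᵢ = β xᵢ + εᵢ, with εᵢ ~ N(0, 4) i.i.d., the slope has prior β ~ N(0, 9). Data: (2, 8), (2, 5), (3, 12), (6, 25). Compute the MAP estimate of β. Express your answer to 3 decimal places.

β̂_MAP = 3.967

log p(β | y) = −Σ(yᵢ − βxᵢ)²/(2·4) − β²/(2·9) + const.
Setting the derivative to zero: Σxᵢ(yᵢ − βxᵢ)/4 − β/9 = 0, so β = Σxᵢyᵢ / (Σxᵢ² + σ²/τ²).
Σxᵢyᵢ = 2·8 + 2·5 + 3·12 + 6·25 = 212; Σxᵢ² = 53; σ²/τ² = 4/9.
β̂_MAP = 212 / (53 + 4/9) = 212/(481/9) = 1908/481 ≈ 3.967.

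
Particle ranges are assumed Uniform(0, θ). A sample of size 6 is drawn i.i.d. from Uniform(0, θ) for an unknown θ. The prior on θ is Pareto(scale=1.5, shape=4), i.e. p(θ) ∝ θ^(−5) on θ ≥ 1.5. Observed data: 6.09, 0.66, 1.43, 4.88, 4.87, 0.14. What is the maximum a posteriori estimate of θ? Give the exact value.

θ̂_MAP = 6.09

The Uniform(0, θ) likelihood is θ^(−n) for θ ≥ max(xᵢ), zero otherwise. Here max(xᵢ) = 6.09.
Posterior ∝ θ^(−5) · θ^(−6) = θ^(−11) on θ ≥ max(1.5, 6.09) = 6.09.
This density is strictly decreasing in θ, so the posterior mode lies at the lower boundary of the support.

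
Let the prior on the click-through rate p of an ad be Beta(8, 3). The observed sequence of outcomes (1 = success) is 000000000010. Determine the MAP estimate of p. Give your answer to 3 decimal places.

Prior: Beta(8, 3).
Data: 1 success in 12 trials (from the sequence). The binomial likelihood contributes p(1−p)^11, so the posterior is Beta(8+1, 3+11) = Beta(9, 14).
For Beta(a, b) with a, b > 1 the mode is (a−1)/(a+b−2) = 8/21 ≈ 0.381.

p̂_MAP = 0.381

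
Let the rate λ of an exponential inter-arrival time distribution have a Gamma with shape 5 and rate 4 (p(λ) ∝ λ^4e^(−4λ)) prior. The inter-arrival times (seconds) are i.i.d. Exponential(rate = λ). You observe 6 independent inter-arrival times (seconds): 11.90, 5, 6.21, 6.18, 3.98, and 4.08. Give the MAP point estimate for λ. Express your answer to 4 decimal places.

λ̂_MAP = 0.2418

The Exponential(rate=λ) likelihood is ∝ λ^n e^(−λΣtᵢ). Here n = 6 and Σtᵢ = 11.90 + 5 + 6.21 + 6.18 + 3.98 + 4.08 = 37.35.
Posterior ∝ λ^4e^(−4λ) · λ^6e^(−37.35λ) = λ^10e^(−41.35λ), i.e. Gamma(11, 41.35).
Mode = (a−1)/b = 10/41.35 ≈ 0.2418.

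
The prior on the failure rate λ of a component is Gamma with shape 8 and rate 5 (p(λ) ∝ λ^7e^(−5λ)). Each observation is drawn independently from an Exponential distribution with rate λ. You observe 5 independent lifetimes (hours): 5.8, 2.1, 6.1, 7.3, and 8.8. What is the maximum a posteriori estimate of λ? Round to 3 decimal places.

The Exponential(rate=λ) likelihood is ∝ λ^n e^(−λΣtᵢ). Here n = 5 and Σtᵢ = 5.8 + 2.1 + 6.1 + 7.3 + 8.8 = 30.1.
Posterior ∝ λ^7e^(−5λ) · λ^5e^(−30.1λ) = λ^12e^(−35.1λ), i.e. Gamma(13, 35.1).
Mode = (a−1)/b = 12/35.1 ≈ 0.342.

λ̂_MAP = 0.342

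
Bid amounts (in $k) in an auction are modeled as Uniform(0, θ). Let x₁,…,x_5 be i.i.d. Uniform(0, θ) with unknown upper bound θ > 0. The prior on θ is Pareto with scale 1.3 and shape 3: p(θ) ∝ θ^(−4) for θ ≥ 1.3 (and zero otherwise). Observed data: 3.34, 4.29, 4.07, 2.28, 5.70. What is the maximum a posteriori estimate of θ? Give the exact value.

θ̂_MAP = 5.70

The Uniform(0, θ) likelihood is θ^(−n) for θ ≥ max(xᵢ), zero otherwise. Here max(xᵢ) = 5.70.
Posterior ∝ θ^(−4) · θ^(−5) = θ^(−9) on θ ≥ max(1.3, 5.70) = 5.70.
This density is strictly decreasing in θ, so the posterior mode lies at the lower boundary of the support.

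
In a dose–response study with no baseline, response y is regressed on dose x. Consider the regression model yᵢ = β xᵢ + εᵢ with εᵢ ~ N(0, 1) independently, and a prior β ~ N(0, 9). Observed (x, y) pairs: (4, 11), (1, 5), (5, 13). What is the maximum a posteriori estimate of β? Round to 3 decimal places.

β̂_MAP = 2.707

log p(β | y) = −Σ(yᵢ − βxᵢ)²/(2·1) − β²/(2·9) + const.
Setting the derivative to zero: Σxᵢ(yᵢ − βxᵢ)/1 − β/9 = 0, so β = Σxᵢyᵢ / (Σxᵢ² + σ²/τ²).
Σxᵢyᵢ = 4·11 + 1·5 + 5·13 = 114; Σxᵢ² = 42; σ²/τ² = 1/9.
β̂_MAP = 114 / (42 + 1/9) = 114/(379/9) = 1026/379 ≈ 2.707.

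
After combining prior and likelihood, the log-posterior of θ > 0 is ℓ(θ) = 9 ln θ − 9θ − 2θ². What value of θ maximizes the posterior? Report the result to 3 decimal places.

θ̂_MAP = 0.750

ℓ'(θ) = 9/θ − 9 − 4θ. Setting this to zero and multiplying by θ: 4θ² + 9θ − 9 = 0.
θ = (−9 + √(9² + 4·4·9)) / (2·4) = (−9 + √225) / 8 = (−9 + 15)/8 = 3/4.
ℓ''(θ) = −9/θ² − 4 < 0, confirming a maximum.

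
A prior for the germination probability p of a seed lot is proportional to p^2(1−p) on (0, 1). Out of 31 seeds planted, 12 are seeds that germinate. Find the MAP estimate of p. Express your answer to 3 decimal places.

p̂_MAP = 0.412

The prior density ∝ p^2(1−p)^1 is the kernel of Beta(3, 2).
Data: 12 successes in 31 trials. The binomial likelihood contributes p^12(1−p)^19, so the posterior is Beta(3+12, 2+19) = Beta(15, 21).
For Beta(a, b) with a, b > 1 the mode is (a−1)/(a+b−2) = 14/34 ≈ 0.412.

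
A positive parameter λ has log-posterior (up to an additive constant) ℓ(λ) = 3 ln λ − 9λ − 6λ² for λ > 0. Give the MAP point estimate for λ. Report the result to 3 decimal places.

λ̂_MAP = 0.250

ℓ'(λ) = 3/λ − 9 − 12λ. Setting this to zero and multiplying by λ: 12λ² + 9λ − 3 = 0.
λ = (−9 + √(9² + 4·12·3)) / (2·12) = (−9 + √225) / 24 = (−9 + 15)/24 = 1/4.
ℓ''(λ) = −3/λ² − 12 < 0, confirming a maximum.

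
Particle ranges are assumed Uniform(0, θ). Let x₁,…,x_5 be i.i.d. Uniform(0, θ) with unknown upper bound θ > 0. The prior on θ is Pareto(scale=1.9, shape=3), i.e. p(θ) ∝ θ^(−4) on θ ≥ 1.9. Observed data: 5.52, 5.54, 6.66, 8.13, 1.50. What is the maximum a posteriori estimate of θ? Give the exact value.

θ̂_MAP = 8.13

The Uniform(0, θ) likelihood is θ^(−n) for θ ≥ max(xᵢ), zero otherwise. Here max(xᵢ) = 8.13.
Posterior ∝ θ^(−4) · θ^(−5) = θ^(−9) on θ ≥ max(1.9, 8.13) = 8.13.
This density is strictly decreasing in θ, so the posterior mode lies at the lower boundary of the support.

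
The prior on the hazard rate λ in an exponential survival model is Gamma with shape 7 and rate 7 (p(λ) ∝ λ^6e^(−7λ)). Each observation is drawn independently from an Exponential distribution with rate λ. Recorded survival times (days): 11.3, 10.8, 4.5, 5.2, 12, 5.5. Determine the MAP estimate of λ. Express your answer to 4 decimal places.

The Exponential(rate=λ) likelihood is ∝ λ^n e^(−λΣtᵢ). Here n = 6 and Σtᵢ = 11.3 + 10.8 + 4.5 + 5.2 + 12 + 5.5 = 49.3.
Posterior ∝ λ^6e^(−7λ) · λ^6e^(−49.3λ) = λ^12e^(−56.3λ), i.e. Gamma(13, 56.3).
Mode = (a−1)/b = 12/56.3 ≈ 0.2131.

λ̂_MAP = 0.2131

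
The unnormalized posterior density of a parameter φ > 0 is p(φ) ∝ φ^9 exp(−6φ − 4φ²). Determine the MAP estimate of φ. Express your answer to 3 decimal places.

φ̂_MAP = 0.750

ℓ'(φ) = 9/φ − 6 − 8φ. Setting this to zero and multiplying by φ: 8φ² + 6φ − 9 = 0.
φ = (−6 + √(6² + 4·8·9)) / (2·8) = (−6 + √324) / 16 = (−6 + 18)/16 = 3/4.
ℓ''(φ) = −9/φ² − 8 < 0, confirming a maximum.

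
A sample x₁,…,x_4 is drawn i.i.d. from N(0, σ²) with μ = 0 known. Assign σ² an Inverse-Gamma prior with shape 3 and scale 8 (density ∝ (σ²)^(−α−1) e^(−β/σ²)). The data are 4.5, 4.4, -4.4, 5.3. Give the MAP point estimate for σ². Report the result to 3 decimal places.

σ̂²_MAP = 8.588

Sum of squared deviations about the known mean: SS = (4.5−0)² + (4.4−0)² + (-4.4−0)² + (5.3−0)² = 87.06.
The Normal likelihood contributes (σ²)^(−n/2) exp(−SS/(2σ²)), so the posterior is Inverse-Gamma(α + n/2, β + SS/2) = Inverse-Gamma(5, 51.53).
The mode of Inverse-Gamma(a, b) is b/(a+1) = 51.53/6 ≈ 8.588.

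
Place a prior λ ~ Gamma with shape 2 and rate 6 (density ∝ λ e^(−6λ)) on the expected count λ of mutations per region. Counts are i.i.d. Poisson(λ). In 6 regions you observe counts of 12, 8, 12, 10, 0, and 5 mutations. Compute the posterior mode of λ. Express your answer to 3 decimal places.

Σxᵢ = 12+8+12+10+0+5 = 47, with n = 6.
Posterior ∝ λe^(−6λ) · λ^47e^(−6λ) = λ^48e^(−12λ), i.e. Gamma(shape=49, rate=12).
The mode of a Gamma(a, b) with a ≥ 1 (shape–rate) is (a−1)/b = 48/12 ≈ 4.000.

λ̂_MAP = 4.000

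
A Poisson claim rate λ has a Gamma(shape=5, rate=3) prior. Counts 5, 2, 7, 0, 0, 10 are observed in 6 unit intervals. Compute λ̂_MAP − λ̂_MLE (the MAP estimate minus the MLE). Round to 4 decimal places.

MAP − MLE = -0.8889

Σxᵢ = 24. Posterior is Gamma(29, 9); MAP = (29−1)/9 = 28/9 ≈ 3.11111.
MLE = x̄ = 24/6 ≈ 4.00000.
Difference = 28/9 − 24/6 = -8/9 ≈ -0.8889.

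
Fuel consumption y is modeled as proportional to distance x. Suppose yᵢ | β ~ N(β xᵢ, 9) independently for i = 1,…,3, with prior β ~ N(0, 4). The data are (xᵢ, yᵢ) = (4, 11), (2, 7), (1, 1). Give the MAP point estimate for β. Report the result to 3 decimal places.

log p(β | y) = −Σ(yᵢ − βxᵢ)²/(2·9) − β²/(2·4) + const.
Setting the derivative to zero: Σxᵢ(yᵢ − βxᵢ)/9 − β/4 = 0, so β = Σxᵢyᵢ / (Σxᵢ² + σ²/τ²).
Σxᵢyᵢ = 4·11 + 2·7 + 1·1 = 59; Σxᵢ² = 21; σ²/τ² = 2.25.
β̂_MAP = 59 / (21 + 2.25) = 59/23.25 ≈ 2.538.

β̂_MAP = 2.538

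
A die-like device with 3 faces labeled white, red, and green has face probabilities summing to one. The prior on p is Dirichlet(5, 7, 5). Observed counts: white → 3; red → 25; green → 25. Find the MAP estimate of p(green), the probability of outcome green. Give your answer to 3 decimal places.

MAP estimate of p(green) = 0.433

The posterior is Dirichlet(αᵢ + nᵢ) = Dirichlet(8, 32, 30).
For a Dirichlet(a₁,…,a_K) with all aᵢ > 1, the mode has j-th component (aⱼ − 1)/(Σaᵢ − K).
Here Σaᵢ = 70 and K = 3, so p(green) = (30 − 1)/(70 − 3) = 29/67 ≈ 0.433.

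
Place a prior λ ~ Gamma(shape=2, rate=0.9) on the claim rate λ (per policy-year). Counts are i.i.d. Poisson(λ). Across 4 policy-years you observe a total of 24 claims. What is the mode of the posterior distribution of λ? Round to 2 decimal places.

λ̂_MAP = 5.10

Σxᵢ = 24, n = 4.
Posterior ∝ λe^(−0.9λ) · λ^24e^(−4λ) = λ^25e^(−4.9λ), i.e. Gamma(shape=26, rate=4.9).
The mode of a Gamma(a, b) with a ≥ 1 (shape–rate) is (a−1)/b = 25/4.9 ≈ 5.10.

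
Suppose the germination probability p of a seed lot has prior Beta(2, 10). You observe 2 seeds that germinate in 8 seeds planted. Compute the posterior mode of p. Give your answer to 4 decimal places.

Prior: Beta(2, 10).
Data: 2 successes in 8 trials. The binomial likelihood contributes p^2(1−p)^6, so the posterior is Beta(2+2, 10+6) = Beta(4, 16).
For Beta(a, b) with a, b > 1 the mode is (a−1)/(a+b−2) = 3/18 ≈ 0.1667.

p̂_MAP = 0.1667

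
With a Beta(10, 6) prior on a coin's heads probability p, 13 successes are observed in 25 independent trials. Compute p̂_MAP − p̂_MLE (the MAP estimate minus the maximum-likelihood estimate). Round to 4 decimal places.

Posterior is Beta(23, 18); MAP = (23−1)/(41−2) = 22/39 ≈ 0.56410.
MLE ignores the prior: p̂_MLE = k/n = 13/25 ≈ 0.52000.
Difference = 22/39 − 13/25 = 43/975 ≈ 0.0441.

MAP − MLE = 0.0441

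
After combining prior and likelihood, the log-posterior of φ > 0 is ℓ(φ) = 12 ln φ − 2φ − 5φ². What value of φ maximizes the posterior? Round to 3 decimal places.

ℓ'(φ) = 12/φ − 2 − 10φ. Setting this to zero and multiplying by φ: 10φ² + 2φ − 12 = 0.
φ = (−2 + √(2² + 4·10·12)) / (2·10) = (−2 + √484) / 20 = (−2 + 22)/20 = 1.
ℓ''(φ) = −12/φ² − 10 < 0, confirming a maximum.

φ̂_MAP = 1.000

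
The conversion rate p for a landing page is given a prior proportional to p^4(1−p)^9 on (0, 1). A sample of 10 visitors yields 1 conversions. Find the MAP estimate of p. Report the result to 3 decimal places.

p̂_MAP = 0.217

The prior density ∝ p^4(1−p)^9 is the kernel of Beta(5, 10).
Data: 1 success in 10 trials. The binomial likelihood contributes p(1−p)^9, so the posterior is Beta(5+1, 10+9) = Beta(6, 19).
For Beta(a, b) with a, b > 1 the mode is (a−1)/(a+b−2) = 5/23 ≈ 0.217.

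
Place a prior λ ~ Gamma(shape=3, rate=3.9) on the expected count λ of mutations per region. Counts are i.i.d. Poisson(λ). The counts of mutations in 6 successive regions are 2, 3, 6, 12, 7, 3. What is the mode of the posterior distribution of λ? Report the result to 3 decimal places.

Σxᵢ = 2+3+6+12+7+3 = 33, with n = 6.
Posterior ∝ λ^2e^(−3.9λ) · λ^33e^(−6λ) = λ^35e^(−9.9λ), i.e. Gamma(shape=36, rate=9.9).
The mode of a Gamma(a, b) with a ≥ 1 (shape–rate) is (a−1)/b = 35/9.9 ≈ 3.535.

λ̂_MAP = 3.535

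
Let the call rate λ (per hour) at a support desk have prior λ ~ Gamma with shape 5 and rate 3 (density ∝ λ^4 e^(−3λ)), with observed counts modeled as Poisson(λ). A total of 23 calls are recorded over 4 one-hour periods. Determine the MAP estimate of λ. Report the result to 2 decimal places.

λ̂_MAP = 3.86

Σxᵢ = 23, n = 4.
Posterior ∝ λ^4e^(−3λ) · λ^23e^(−4λ) = λ^27e^(−7λ), i.e. Gamma(shape=28, rate=7).
The mode of a Gamma(a, b) with a ≥ 1 (shape–rate) is (a−1)/b = 27/7 ≈ 3.86.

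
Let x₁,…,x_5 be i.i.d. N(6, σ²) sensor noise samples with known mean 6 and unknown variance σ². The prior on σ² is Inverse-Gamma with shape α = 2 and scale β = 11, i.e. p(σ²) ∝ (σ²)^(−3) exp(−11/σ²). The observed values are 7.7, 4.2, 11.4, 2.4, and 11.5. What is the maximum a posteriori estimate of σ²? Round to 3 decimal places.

σ̂²_MAP = 9.136

Sum of squared deviations about the known mean: SS = (7.7−6)² + (4.2−6)² + (11.4−6)² + (2.4−6)² + (11.5−6)² = 78.5.
The Normal likelihood contributes (σ²)^(−n/2) exp(−SS/(2σ²)), so the posterior is Inverse-Gamma(α + n/2, β + SS/2) = Inverse-Gamma(4.5, 50.25).
The mode of Inverse-Gamma(a, b) is b/(a+1) = 50.25/5.5 ≈ 9.136.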